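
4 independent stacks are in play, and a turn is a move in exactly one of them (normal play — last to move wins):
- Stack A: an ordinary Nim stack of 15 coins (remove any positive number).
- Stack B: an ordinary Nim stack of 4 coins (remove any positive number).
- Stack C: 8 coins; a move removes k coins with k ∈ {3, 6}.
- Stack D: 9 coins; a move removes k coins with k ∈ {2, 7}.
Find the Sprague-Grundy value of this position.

Stack A is a plain Nim stack of size 15, so its Grundy value is 15.
Stack B is a plain Nim stack of size 4, so its Grundy value is 4.
Grundy values for stack C (subtraction set {3, 6}):
k:     0  1  2  3  4  5  6  7  8
g(k):  0  0  0  1  1  1  2  2  2
So g(8) = 2.
Build the Grundy sequence for stack D with g(k) = mex{g(k−s) : s ∈ {2, 7}, s ≤ k}:
k:     0  1  2  3  4  5  6  7  8  9
g(k):  0  0  1  1  0  0  1  1  2  0
So g(9) = 0.
The value of a disjunctive sum is the nim-sum of the parts.
Combined value = 15 ⊕ 4 ⊕ 2 ⊕ 0 = 9.

9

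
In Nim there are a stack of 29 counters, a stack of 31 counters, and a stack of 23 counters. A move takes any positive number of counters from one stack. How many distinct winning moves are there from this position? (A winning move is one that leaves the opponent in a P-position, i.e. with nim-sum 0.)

Nim-sum: 29 XOR 31 XOR 23 = 21.
The overall nim-sum is X = 21. A stack of size p has a winning move iff p XOR X < p (reduce it to p XOR X).
  29: 29 XOR 21 = 8 < 29 — winning move (to 8).
  31: 31 XOR 21 = 10 < 31 — winning move (to 10).
  23: 23 XOR 21 = 2 < 23 — winning move (to 2).
That gives 3 winning moves.

3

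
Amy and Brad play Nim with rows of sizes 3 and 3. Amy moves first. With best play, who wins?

Write each in binary and XOR column by column:
  11  (3)
  11  (3)
  --
  00  (0)
The nim-sum is 0, so this is a P-position: the player to move is in a losing position under optimal play; Amy is about to move from it and so loses — Brad wins.

Brad wins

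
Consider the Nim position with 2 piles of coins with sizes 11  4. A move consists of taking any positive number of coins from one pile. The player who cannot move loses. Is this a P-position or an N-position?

Nim-sum: 11 ^ 4 = 15.
The nim-sum is 15 ≠ 0, so this is an N-position: the player to move can win.

N-position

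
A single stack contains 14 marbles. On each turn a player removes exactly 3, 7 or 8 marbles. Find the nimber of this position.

1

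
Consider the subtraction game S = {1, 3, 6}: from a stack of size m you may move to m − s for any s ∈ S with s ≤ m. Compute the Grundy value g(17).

2

Grundy values for subtraction set {1, 3, 6}:
k:     0  1  2  3  4  5  6  7  8  9 10 11 12 13 14 15 16 17
g(k):  0  1  0  1  0  1  2  3  2  0  1  0  1  0  1  2  3  2
So g(17) = 2.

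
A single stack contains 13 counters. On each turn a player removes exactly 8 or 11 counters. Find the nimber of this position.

Compute g(0), g(1), … for moves {8, 11}:
g(0) = mex{} = 0
g(1) = mex{} = 0
g(2) = mex{} = 0
g(3) = mex{} = 0
g(4) = mex{} = 0
g(5) = mex{} = 0
g(6) = mex{} = 0
g(7) = mex{} = 0
g(8) = mex{0} = 1
g(9) = mex{0} = 1
g(10) = mex{0} = 1
g(11) = mex{0} = 1
g(12) = mex{0} = 1
g(13) = mex{0} = 1
So g(13) = 1.

1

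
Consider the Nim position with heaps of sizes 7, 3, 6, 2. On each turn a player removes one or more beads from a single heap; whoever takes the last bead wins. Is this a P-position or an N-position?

In binary:
  111  (7)
  011  (3)
  110  (6)
  010  (2)
  ---
  000  (0)
The nim-sum is 0, so this is a P-position: the player to move is in a losing position under optimal play.

P-position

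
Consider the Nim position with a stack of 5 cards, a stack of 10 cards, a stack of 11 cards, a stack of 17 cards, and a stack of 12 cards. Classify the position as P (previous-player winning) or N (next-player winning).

Nim-sum: 5 XOR 10 XOR 11 XOR 17 XOR 12 = 25.
The nim-sum is 25 ≠ 0, so this is an N-position: the player to move can win.

N-position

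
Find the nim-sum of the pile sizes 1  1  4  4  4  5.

1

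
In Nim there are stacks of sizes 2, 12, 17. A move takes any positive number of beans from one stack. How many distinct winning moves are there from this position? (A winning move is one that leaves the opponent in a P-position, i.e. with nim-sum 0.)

Compute the nim-sum pairwise:
2 ^ 12 = 14
14 ^ 17 = 31
The overall nim-sum is X = 31. A stack of size p has a winning move iff p XOR X < p (reduce it to p XOR X).
  2: 2 XOR 31 = 29 ≥ 2 — no move.
  12: 12 XOR 31 = 19 ≥ 12 — no move.
  17: 17 XOR 31 = 14 < 17 — winning move (to 14).
That gives 1 winning move.

1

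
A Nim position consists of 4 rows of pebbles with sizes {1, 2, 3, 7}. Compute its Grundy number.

7

Nim-sum: 1 XOR 2 XOR 3 XOR 7 = 7.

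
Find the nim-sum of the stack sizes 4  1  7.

Compute the nim-sum pairwise:
4 ^ 1 = 5
5 ^ 7 = 2

2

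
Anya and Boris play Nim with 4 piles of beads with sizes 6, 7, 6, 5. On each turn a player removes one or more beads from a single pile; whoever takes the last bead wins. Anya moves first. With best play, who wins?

Anya wins

Nim-sum: 6 XOR 7 XOR 6 XOR 5 = 2.
The nim-sum is 2 ≠ 0, so this is an N-position: the player to move can win; Anya has a winning move.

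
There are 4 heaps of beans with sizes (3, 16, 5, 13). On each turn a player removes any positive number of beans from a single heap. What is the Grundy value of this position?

Compute the nim-sum pairwise:
3 ⊕ 16 = 19
19 ⊕ 5 = 22
22 ⊕ 13 = 27

27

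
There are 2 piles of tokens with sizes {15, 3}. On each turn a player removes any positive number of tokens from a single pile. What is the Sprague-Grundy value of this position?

12

Nim-sum: 15 ^ 3 = 12.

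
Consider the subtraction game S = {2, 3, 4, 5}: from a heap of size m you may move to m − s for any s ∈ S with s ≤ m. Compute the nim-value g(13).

Build the Grundy sequence with g(k) = mex{g(k−s) : s ∈ {2, 3, 4, 5}, s ≤ k}:
g(0) = mex{} = 0
g(1) = mex{} = 0
g(2) = mex{0} = 1
g(3) = mex{0} = 1
g(4) = mex{0,1} = 2
g(5) = mex{0,1} = 2
g(6) = mex{0,1,2} = 3
g(7) = mex{1,2} = 0
g(8) = mex{1,2,3} = 0
g(9) = mex{0,2,3} = 1
g(10) = mex{0,2,3} = 1
g(11) = mex{0,1,3} = 2
g(12) = mex{0,1} = 2
g(13) = mex{0,1,2} = 3
So g(13) = 3.

3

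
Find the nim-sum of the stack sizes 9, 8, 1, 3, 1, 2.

Compute the nim-sum pairwise:
9 ⊕ 8 = 1
1 ⊕ 1 = 0
0 ⊕ 3 = 3
3 ⊕ 1 = 2
2 ⊕ 2 = 0

0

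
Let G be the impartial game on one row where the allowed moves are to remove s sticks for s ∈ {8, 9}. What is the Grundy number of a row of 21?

0

Compute g(0), g(1), … for moves {8, 9}:
k:     0  1  2  3  4  5  6  7  8  9 10 11 12 13 14 15 16 17 18 19 20 21
g(k):  0  0  0  0  0  0  0  0  1  1  1  1  1  1  1  1  2  0  0  0  0  0
So g(21) = 0.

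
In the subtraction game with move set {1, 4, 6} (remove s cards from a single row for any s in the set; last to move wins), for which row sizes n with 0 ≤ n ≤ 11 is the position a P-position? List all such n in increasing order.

0, 2, 5, 7, 10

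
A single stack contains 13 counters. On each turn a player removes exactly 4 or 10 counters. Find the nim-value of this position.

Compute g(0), g(1), … for moves {4, 10}:
k:     0  1  2  3  4  5  6  7  8  9 10 11 12 13
g(k):  0  0  0  0  1  1  1  1  0  0  2  2  1  1
So g(13) = 1.

1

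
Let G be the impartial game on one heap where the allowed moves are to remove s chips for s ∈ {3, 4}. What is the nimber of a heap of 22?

Build the Grundy sequence with g(k) = mex{g(k−s) : s ∈ {3, 4}, s ≤ k}:
k:     0  1  2  3  4  5  6  7  8  9 10 11 12 13 14 15 16 17 18 19 20 21 22
g(k):  0  0  0  1  1  1  2  0  0  0  1  1  1  2  0  0  0  1  1  1  2  0  0
So g(22) = 0.

0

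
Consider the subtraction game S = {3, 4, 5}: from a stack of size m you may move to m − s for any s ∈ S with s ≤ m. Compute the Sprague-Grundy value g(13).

1

Build the Grundy sequence with g(k) = mex{g(k−s) : s ∈ {3, 4, 5}, s ≤ k}:
k:     0  1  2  3  4  5  6  7  8  9 10 11 12 13
g(k):  0  0  0  1  1  1  2  2  0  0  0  1  1  1
So g(13) = 1.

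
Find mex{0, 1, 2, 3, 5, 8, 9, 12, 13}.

4

The values 0, 1, 2, 3 are all present; 4 is the first non-negative integer missing from the set.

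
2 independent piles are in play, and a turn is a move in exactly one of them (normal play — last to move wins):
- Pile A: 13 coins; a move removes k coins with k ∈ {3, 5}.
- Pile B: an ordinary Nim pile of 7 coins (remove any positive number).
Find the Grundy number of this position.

6

Grundy values for pile A (subtraction set {3, 5}):
g(0) = mex{} = 0
g(1) = mex{} = 0
g(2) = mex{} = 0
g(3) = mex{0} = 1
g(4) = mex{0} = 1
g(5) = mex{0} = 1
g(6) = mex{0,1} = 2
g(7) = mex{0,1} = 2
g(8) = mex{1} = 0
g(9) = mex{1,2} = 0
g(10) = mex{1,2} = 0
g(11) = mex{0,2} = 1
g(12) = mex{0,2} = 1
g(13) = mex{0} = 1
So g(13) = 1.
Pile B is a plain Nim pile of size 7, so its Grundy value is 7.
By the Sprague-Grundy theorem, the Grundy value of a sum of independent games is the XOR of the component values.
Combined value = 1 ⊕ 7 = 6.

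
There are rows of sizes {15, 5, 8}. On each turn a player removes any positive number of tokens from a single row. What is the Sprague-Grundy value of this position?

2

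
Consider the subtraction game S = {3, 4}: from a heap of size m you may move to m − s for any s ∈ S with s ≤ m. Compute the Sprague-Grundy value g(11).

Build the Grundy sequence with g(k) = mex{g(k−s) : s ∈ {3, 4}, s ≤ k}:
g(0) = mex{} = 0
g(1) = mex{} = 0
g(2) = mex{} = 0
g(3) = mex{0} = 1
g(4) = mex{0} = 1
g(5) = mex{0} = 1
g(6) = mex{0,1} = 2
g(7) = mex{1} = 0
g(8) = mex{1} = 0
g(9) = mex{1,2} = 0
g(10) = mex{0,2} = 1
g(11) = mex{0} = 1
So g(11) = 1.

1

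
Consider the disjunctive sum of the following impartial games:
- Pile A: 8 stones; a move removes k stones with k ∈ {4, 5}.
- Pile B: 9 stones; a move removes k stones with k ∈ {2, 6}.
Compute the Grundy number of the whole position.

2

For pile A, compute g(0), g(1), … with moves {4, 5}:
k:     0  1  2  3  4  5  6  7  8
g(k):  0  0  0  0  1  1  1  1  2
So g(8) = 2.
Grundy values for pile B (subtraction set {2, 6}):
k:     0  1  2  3  4  5  6  7  8  9
g(k):  0  0  1  1  0  0  1  1  0  0
So g(9) = 0.
The value of a disjunctive sum is the nim-sum of the parts.
Combined value = 2 ⊕ 0 = 2.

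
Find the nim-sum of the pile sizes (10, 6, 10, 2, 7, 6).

5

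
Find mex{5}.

0

0 is not in the set, so the mex is 0.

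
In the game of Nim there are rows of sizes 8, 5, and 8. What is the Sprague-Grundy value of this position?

Compute the nim-sum pairwise:
8 ^ 5 = 13
13 ^ 8 = 5

5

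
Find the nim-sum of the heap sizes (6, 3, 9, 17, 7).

26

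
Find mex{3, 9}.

0

0 is not in the set, so the mex is 0.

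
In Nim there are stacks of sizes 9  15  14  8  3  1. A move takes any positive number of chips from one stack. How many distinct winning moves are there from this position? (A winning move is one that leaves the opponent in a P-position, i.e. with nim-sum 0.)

3

Compute the nim-sum pairwise:
9 ⊕ 15 = 6
6 ⊕ 14 = 8
8 ⊕ 8 = 0
0 ⊕ 3 = 3
3 ⊕ 1 = 2
The overall nim-sum is X = 2. A stack of size p has a winning move iff p XOR X < p (reduce it to p XOR X).
  9: 9 XOR 2 = 11 ≥ 9 — no move.
  15: 15 XOR 2 = 13 < 15 — winning move (to 13).
  14: 14 XOR 2 = 12 < 14 — winning move (to 12).
  8: 8 XOR 2 = 10 ≥ 8 — no move.
  3: 3 XOR 2 = 1 < 3 — winning move (to 1).
  1: 1 XOR 2 = 3 ≥ 1 — no move.
That gives 3 winning moves.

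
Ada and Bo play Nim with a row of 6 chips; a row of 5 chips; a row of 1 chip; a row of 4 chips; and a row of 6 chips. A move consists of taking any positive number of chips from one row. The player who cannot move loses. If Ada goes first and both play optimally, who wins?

Bo wins

Nim-sum: 6 ⊕ 5 ⊕ 1 ⊕ 4 ⊕ 6 = 0.
The nim-sum is 0, so this is a P-position: the player to move is in a losing position under optimal play; Ada is about to move from it and so loses — Bo wins.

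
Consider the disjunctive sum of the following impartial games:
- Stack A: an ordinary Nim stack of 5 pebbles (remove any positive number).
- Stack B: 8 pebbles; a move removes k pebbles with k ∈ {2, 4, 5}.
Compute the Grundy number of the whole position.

Stack A is a plain Nim stack of size 5, so its Grundy value is 5.
Grundy values for stack B (subtraction set {2, 4, 5}):
k:     0  1  2  3  4  5  6  7  8
g(k):  0  0  1  1  2  2  3  0  0
So g(8) = 0.
The value of a disjunctive sum is the nim-sum of the parts.
Combined value = 5 XOR 0 = 5.

5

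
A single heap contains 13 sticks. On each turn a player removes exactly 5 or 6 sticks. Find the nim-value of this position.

0

Grundy values for subtraction set {5, 6}:
g(0) = mex{} = 0
g(1) = mex{} = 0
g(2) = mex{} = 0
g(3) = mex{} = 0
g(4) = mex{} = 0
g(5) = mex{0} = 1
g(6) = mex{0} = 1
g(7) = mex{0} = 1
g(8) = mex{0} = 1
g(9) = mex{0} = 1
g(10) = mex{0,1} = 2
g(11) = mex{1} = 0
g(12) = mex{1} = 0
g(13) = mex{1} = 0
So g(13) = 0.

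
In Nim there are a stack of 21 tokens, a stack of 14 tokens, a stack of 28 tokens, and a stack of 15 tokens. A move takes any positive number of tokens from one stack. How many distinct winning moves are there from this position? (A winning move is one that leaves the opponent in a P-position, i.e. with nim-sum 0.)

Nim-sum: 21 XOR 14 XOR 28 XOR 15 = 8.
The overall nim-sum is X = 8. A stack of size p has a winning move iff p XOR X < p (reduce it to p XOR X).
  21: 21 XOR 8 = 29 ≥ 21 — no move.
  14: 14 XOR 8 = 6 < 14 — winning move (to 6).
  28: 28 XOR 8 = 20 < 28 — winning move (to 20).
  15: 15 XOR 8 = 7 < 15 — winning move (to 7).
That gives 3 winning moves.

3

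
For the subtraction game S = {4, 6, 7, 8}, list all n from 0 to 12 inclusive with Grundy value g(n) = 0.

0, 1, 2, 3, 12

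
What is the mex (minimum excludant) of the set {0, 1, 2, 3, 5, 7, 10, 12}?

4

The values 0, 1, 2, 3 are all present; 4 is the first non-negative integer missing from the set.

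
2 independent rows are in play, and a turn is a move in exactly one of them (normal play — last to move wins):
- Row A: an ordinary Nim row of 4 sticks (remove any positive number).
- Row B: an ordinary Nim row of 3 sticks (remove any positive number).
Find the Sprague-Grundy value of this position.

7

Row A is a plain Nim row of size 4, so its Grundy value is 4.
Row B is a plain Nim row of size 3, so its Grundy value is 3.
By the Sprague-Grundy theorem, the Grundy value of a sum of independent games is the XOR of the component values.
Combined value = 4 XOR 3 = 7.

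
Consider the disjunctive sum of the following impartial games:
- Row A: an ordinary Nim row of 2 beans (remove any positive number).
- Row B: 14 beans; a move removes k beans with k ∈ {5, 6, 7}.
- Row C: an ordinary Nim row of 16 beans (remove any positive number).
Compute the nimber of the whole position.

Row A is a plain Nim row of size 2, so its Grundy value is 2.
For row B, compute g(0), g(1), … with moves {5, 6, 7}:
k:     0  1  2  3  4  5  6  7  8  9 10 11 12 13 14
g(k):  0  0  0  0  0  1  1  1  1  1  2  2  0  0  0
So g(14) = 0.
Row C is a plain Nim row of size 16, so its Grundy value is 16.
The value of a disjunctive sum is the nim-sum of the parts.
Combined value = 2 ⊕ 0 ⊕ 16 = 18.

18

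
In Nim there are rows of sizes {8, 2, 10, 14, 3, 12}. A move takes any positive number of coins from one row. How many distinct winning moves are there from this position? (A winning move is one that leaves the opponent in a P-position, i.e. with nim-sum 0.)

Compute the nim-sum pairwise:
8 ^ 2 = 10
10 ^ 10 = 0
0 ^ 14 = 14
14 ^ 3 = 13
13 ^ 12 = 1
The overall nim-sum is X = 1. A row of size p has a winning move iff p XOR X < p (reduce it to p XOR X).
  8: 8 XOR 1 = 9 ≥ 8 — no move.
  2: 2 XOR 1 = 3 ≥ 2 — no move.
  10: 10 XOR 1 = 11 ≥ 10 — no move.
  14: 14 XOR 1 = 15 ≥ 14 — no move.
  3: 3 XOR 1 = 2 < 3 — winning move (to 2).
  12: 12 XOR 1 = 13 ≥ 12 — no move.
That gives 1 winning move.

1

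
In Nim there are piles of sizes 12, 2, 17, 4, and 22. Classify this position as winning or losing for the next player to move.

Winning position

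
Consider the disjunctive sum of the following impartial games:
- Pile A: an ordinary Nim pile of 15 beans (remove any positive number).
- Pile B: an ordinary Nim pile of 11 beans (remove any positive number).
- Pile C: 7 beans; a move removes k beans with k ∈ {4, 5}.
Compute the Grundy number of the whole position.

5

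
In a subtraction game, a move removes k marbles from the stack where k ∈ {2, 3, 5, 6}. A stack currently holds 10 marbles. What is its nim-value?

1

Compute g(0), g(1), … for moves {2, 3, 5, 6}:
k:     0  1  2  3  4  5  6  7  8  9 10
g(k):  0  0  1  1  2  2  3  3  0  0  1
So g(10) = 1.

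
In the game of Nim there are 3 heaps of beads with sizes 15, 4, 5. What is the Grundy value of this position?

14

Compute the nim-sum pairwise:
15 ^ 4 = 11
11 ^ 5 = 14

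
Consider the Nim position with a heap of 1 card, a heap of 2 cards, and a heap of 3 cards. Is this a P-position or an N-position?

Compute the nim-sum pairwise:
1 ⊕ 2 = 3
3 ⊕ 3 = 0
The nim-sum is 0, so this is a P-position: the player to move is in a losing position under optimal play.

P-position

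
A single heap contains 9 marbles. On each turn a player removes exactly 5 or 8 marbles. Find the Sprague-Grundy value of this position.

1

Build the Grundy sequence with g(k) = mex{g(k−s) : s ∈ {5, 8}, s ≤ k}:
g(0) = mex{} = 0
g(1) = mex{} = 0
g(2) = mex{} = 0
g(3) = mex{} = 0
g(4) = mex{} = 0
g(5) = mex{0} = 1
g(6) = mex{0} = 1
g(7) = mex{0} = 1
g(8) = mex{0} = 1
g(9) = mex{0} = 1
So g(9) = 1.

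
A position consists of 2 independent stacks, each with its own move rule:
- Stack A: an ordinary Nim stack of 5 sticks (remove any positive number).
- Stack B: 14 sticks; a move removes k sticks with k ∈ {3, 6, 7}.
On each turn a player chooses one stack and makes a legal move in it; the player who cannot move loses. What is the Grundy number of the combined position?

Stack A is a plain Nim stack of size 5, so its Grundy value is 5.
For stack B, compute g(0), g(1), … with moves {3, 6, 7}:
k:     0  1  2  3  4  5  6  7  8  9 10 11 12 13 14
g(k):  0  0  0  1  1  1  2  2  2  3  0  0  0  1  1
So g(14) = 1.
By the Sprague-Grundy theorem, the Grundy value of a sum of independent games is the XOR of the component values.
Combined value = 5 ⊕ 1 = 4.

4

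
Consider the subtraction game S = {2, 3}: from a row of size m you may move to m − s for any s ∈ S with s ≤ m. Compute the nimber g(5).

Build the Grundy sequence with g(k) = mex{g(k−s) : s ∈ {2, 3}, s ≤ k}:
g(0) = mex{} = 0
g(1) = mex{} = 0
g(2) = mex{0} = 1
g(3) = mex{0} = 1
g(4) = mex{0,1} = 2
g(5) = mex{1} = 0
So g(5) = 0.

0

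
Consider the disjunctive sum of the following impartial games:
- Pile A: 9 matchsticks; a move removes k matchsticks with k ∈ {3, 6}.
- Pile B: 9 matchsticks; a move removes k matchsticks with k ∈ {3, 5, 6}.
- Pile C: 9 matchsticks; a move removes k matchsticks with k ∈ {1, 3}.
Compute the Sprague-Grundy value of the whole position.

1

Grundy values for pile A (subtraction set {3, 6}):
k:     0  1  2  3  4  5  6  7  8  9
g(k):  0  0  0  1  1  1  2  2  2  0
So g(9) = 0.
Build the Grundy sequence for pile B with g(k) = mex{g(k−s) : s ∈ {3, 5, 6}, s ≤ k}:
k:     0  1  2  3  4  5  6  7  8  9
g(k):  0  0  0  1  1  1  2  2  2  0
So g(9) = 0.
Grundy values for pile C (subtraction set {1, 3}):
g(0) = mex{} = 0
g(1) = mex{0} = 1
g(2) = mex{1} = 0
g(3) = mex{0} = 1
g(4) = mex{1} = 0
g(5) = mex{0} = 1
g(6) = mex{1} = 0
g(7) = mex{0} = 1
g(8) = mex{1} = 0
g(9) = mex{0} = 1
So g(9) = 1.
The value of a disjunctive sum is the nim-sum of the parts.
Combined value = 0 XOR 0 XOR 1 = 1.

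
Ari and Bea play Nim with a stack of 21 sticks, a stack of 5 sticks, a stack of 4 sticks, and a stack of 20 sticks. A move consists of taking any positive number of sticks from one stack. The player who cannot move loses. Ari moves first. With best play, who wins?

In binary:
  10101  (21)
  00101  (5)
  00100  (4)
  10100  (20)
  -----
  00000  (0)
The nim-sum is 0, so this is a P-position: the player to move is in a losing position under optimal play; Ari is about to move from it and so loses — Bea wins.

Bea wins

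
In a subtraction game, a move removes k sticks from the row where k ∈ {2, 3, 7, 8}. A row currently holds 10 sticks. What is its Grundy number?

Build the Grundy sequence with g(k) = mex{g(k−s) : s ∈ {2, 3, 7, 8}, s ≤ k}:
k:     0  1  2  3  4  5  6  7  8  9 10
g(k):  0  0  1  1  2  0  0  1  1  2  0
So g(10) = 0.

0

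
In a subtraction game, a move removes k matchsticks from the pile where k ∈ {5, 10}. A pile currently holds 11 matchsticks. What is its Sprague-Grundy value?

2

Grundy values for subtraction set {5, 10}:
k:     0  1  2  3  4  5  6  7  8  9 10 11
g(k):  0  0  0  0  0  1  1  1  1  1  2  2
So g(11) = 2.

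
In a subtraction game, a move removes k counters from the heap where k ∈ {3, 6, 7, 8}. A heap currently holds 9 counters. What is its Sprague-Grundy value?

Build the Grundy sequence with g(k) = mex{g(k−s) : s ∈ {3, 6, 7, 8}, s ≤ k}:
k:     0  1  2  3  4  5  6  7  8  9
g(k):  0  0  0  1  1  1  2  2  2  3
So g(9) = 3.

3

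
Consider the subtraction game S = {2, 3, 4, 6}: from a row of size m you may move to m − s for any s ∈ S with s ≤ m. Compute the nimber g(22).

3

Compute g(0), g(1), … for moves {2, 3, 4, 6}:
k:     0  1  2  3  4  5  6  7  8  9 10 11 12 13 14 15 16 17 18 19 20 21 22
g(k):  0  0  1  1  2  2  3  3  0  0  1  1  2  2  3  3  0  0  1  1  2  2  3
So g(22) = 3.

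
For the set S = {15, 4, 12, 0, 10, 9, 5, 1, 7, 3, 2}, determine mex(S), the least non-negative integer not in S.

6

The values 0, 1, 2, 3, 4, 5 are all present; 6 is the first non-negative integer missing from the set.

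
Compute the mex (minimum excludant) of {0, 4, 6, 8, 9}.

0 is in the set but 1 is not, so the mex is 1.

1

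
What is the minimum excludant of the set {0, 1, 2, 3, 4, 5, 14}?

6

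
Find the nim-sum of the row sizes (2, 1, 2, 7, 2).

Nim-sum: 2 ⊕ 1 ⊕ 2 ⊕ 7 ⊕ 2 = 4.

4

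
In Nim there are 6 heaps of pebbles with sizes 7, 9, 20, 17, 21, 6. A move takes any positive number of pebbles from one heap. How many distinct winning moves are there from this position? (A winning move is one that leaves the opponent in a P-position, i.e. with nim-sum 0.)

Compute the nim-sum pairwise:
7 ^ 9 = 14
14 ^ 20 = 26
26 ^ 17 = 11
11 ^ 21 = 30
30 ^ 6 = 24
The overall nim-sum is X = 24. A heap of size p has a winning move iff p XOR X < p (reduce it to p XOR X).
  7: 7 XOR 24 = 31 ≥ 7 — no move.
  9: 9 XOR 24 = 17 ≥ 9 — no move.
  20: 20 XOR 24 = 12 < 20 — winning move (to 12).
  17: 17 XOR 24 = 9 < 17 — winning move (to 9).
  21: 21 XOR 24 = 13 < 21 — winning move (to 13).
  6: 6 XOR 24 = 30 ≥ 6 — no move.
That gives 3 winning moves.

3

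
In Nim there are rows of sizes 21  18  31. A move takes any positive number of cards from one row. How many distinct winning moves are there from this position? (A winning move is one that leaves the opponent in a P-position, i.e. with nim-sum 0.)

3

Nim-sum: 21 ⊕ 18 ⊕ 31 = 24.
The overall nim-sum is X = 24. A row of size p has a winning move iff p XOR X < p (reduce it to p XOR X).
  21: 21 XOR 24 = 13 < 21 — winning move (to 13).
  18: 18 XOR 24 = 10 < 18 — winning move (to 10).
  31: 31 XOR 24 = 7 < 31 — winning move (to 7).
That gives 3 winning moves.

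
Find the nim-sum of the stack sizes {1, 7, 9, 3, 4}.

8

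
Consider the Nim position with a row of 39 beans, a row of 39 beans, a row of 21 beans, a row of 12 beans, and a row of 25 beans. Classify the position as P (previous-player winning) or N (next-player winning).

P-position

In binary:
  100111  (39)
  100111  (39)
  010101  (21)
  001100  (12)
  011001  (25)
  ------
  000000  (0)
The nim-sum is 0, so this is a P-position: the player to move is in a losing position under optimal play.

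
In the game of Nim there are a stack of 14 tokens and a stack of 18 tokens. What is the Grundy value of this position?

Compute the nim-sum pairwise:
14 ^ 18 = 28

28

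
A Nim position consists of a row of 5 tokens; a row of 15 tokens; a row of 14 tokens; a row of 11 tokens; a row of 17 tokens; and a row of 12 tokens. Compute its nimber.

18

Nim-sum: 5 XOR 15 XOR 14 XOR 11 XOR 17 XOR 12 = 18.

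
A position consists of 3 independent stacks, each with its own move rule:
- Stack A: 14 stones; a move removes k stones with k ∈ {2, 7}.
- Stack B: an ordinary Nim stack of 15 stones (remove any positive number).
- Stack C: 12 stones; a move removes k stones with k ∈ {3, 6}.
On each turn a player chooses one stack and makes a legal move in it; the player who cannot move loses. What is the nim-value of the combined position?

Build the Grundy sequence for stack A with g(k) = mex{g(k−s) : s ∈ {2, 7}, s ≤ k}:
k:     0  1  2  3  4  5  6  7  8  9 10 11 12 13 14
g(k):  0  0  1  1  0  0  1  1  2  0  0  1  1  0  0
So g(14) = 0.
Stack B is a plain Nim stack of size 15, so its Grundy value is 15.
Grundy values for stack C (subtraction set {3, 6}):
g(0) = mex{} = 0
g(1) = mex{} = 0
g(2) = mex{} = 0
g(3) = mex{0} = 1
g(4) = mex{0} = 1
g(5) = mex{0} = 1
g(6) = mex{0,1} = 2
g(7) = mex{0,1} = 2
g(8) = mex{0,1} = 2
g(9) = mex{1,2} = 0
g(10) = mex{1,2} = 0
g(11) = mex{1,2} = 0
g(12) = mex{0,2} = 1
So g(12) = 1.
The value of a disjunctive sum is the nim-sum of the parts.
Combined value = 0 ⊕ 15 ⊕ 1 = 14.

14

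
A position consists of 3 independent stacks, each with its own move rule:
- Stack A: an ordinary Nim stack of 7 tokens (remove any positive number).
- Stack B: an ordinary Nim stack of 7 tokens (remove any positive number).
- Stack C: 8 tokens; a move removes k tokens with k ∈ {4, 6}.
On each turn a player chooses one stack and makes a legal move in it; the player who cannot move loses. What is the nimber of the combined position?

Stack A is a plain Nim stack of size 7, so its Grundy value is 7.
Stack B is a plain Nim stack of size 7, so its Grundy value is 7.
For stack C, compute g(0), g(1), … with moves {4, 6}:
g(0) = mex{} = 0
g(1) = mex{} = 0
g(2) = mex{} = 0
g(3) = mex{} = 0
g(4) = mex{0} = 1
g(5) = mex{0} = 1
g(6) = mex{0} = 1
g(7) = mex{0} = 1
g(8) = mex{0,1} = 2
So g(8) = 2.
The value of a disjunctive sum is the nim-sum of the parts.
Combined value = 7 ⊕ 7 ⊕ 2 = 2.

2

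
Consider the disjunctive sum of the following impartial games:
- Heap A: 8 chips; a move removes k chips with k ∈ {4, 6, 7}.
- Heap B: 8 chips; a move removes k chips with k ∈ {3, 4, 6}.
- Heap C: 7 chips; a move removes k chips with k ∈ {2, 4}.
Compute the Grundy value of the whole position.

Grundy values for heap A (subtraction set {4, 6, 7}):
k:     0  1  2  3  4  5  6  7  8
g(k):  0  0  0  0  1  1  1  1  2
So g(8) = 2.
For heap B, compute g(0), g(1), … with moves {3, 4, 6}:
k:     0  1  2  3  4  5  6  7  8
g(k):  0  0  0  1  1  1  2  2  2
So g(8) = 2.
For heap C, compute g(0), g(1), … with moves {2, 4}:
g(0) = mex{} = 0
g(1) = mex{} = 0
g(2) = mex{0} = 1
g(3) = mex{0} = 1
g(4) = mex{0,1} = 2
g(5) = mex{0,1} = 2
g(6) = mex{1,2} = 0
g(7) = mex{1,2} = 0
So g(7) = 0.
By the Sprague-Grundy theorem, the Grundy value of a sum of independent games is the XOR of the component values.
Combined value = 2 XOR 2 XOR 0 = 0.

0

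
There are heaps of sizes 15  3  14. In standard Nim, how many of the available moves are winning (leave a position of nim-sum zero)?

In binary:
  1111  (15)
  0011  (3)
  1110  (14)
  ----
  0010  (2)
The overall nim-sum is X = 2. A heap of size p has a winning move iff p XOR X < p (reduce it to p XOR X).
  15: 15 XOR 2 = 13 < 15 — winning move (to 13).
  3: 3 XOR 2 = 1 < 3 — winning move (to 1).
  14: 14 XOR 2 = 12 < 14 — winning move (to 12).
That gives 3 winning moves.

3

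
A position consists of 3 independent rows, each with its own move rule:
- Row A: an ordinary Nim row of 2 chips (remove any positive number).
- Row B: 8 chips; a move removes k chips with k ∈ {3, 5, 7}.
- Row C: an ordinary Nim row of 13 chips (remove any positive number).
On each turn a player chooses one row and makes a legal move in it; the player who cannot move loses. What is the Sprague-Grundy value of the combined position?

Row A is a plain Nim row of size 2, so its Grundy value is 2.
Build the Grundy sequence for row B with g(k) = mex{g(k−s) : s ∈ {3, 5, 7}, s ≤ k}:
g(0) = mex{} = 0
g(1) = mex{} = 0
g(2) = mex{} = 0
g(3) = mex{0} = 1
g(4) = mex{0} = 1
g(5) = mex{0} = 1
g(6) = mex{0,1} = 2
g(7) = mex{0,1} = 2
g(8) = mex{0,1} = 2
So g(8) = 2.
Row C is a plain Nim row of size 13, so its Grundy value is 13.
The value of a disjunctive sum is the nim-sum of the parts.
Combined value = 2 ⊕ 2 ⊕ 13 = 13.

13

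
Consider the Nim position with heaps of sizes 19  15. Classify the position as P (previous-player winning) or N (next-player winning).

N-position

Nim-sum: 19 ⊕ 15 = 28.
The nim-sum is 28 ≠ 0, so this is an N-position: the player to move can win.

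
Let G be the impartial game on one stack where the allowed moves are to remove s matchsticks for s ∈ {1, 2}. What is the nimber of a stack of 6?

Compute g(0), g(1), … for moves {1, 2}:
g(0) = mex{} = 0
g(1) = mex{0} = 1
g(2) = mex{0,1} = 2
g(3) = mex{1,2} = 0
g(4) = mex{0,2} = 1
g(5) = mex{0,1} = 2
g(6) = mex{1,2} = 0
So g(6) = 0.

0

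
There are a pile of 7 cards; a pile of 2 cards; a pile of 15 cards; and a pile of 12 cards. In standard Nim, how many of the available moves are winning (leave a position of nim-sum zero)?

Compute the nim-sum pairwise:
7 XOR 2 = 5
5 XOR 15 = 10
10 XOR 12 = 6
The overall nim-sum is X = 6. A pile of size p has a winning move iff p XOR X < p (reduce it to p XOR X).
  7: 7 XOR 6 = 1 < 7 — winning move (to 1).
  2: 2 XOR 6 = 4 ≥ 2 — no move.
  15: 15 XOR 6 = 9 < 15 — winning move (to 9).
  12: 12 XOR 6 = 10 < 12 — winning move (to 10).
That gives 3 winning moves.

3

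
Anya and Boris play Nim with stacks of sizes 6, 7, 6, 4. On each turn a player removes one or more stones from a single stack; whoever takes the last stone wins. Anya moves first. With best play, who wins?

Anya wins

Compute the nim-sum pairwise:
6 ⊕ 7 = 1
1 ⊕ 6 = 7
7 ⊕ 4 = 3
The nim-sum is 3 ≠ 0, so this is an N-position: the player to move can win; Anya has a winning move.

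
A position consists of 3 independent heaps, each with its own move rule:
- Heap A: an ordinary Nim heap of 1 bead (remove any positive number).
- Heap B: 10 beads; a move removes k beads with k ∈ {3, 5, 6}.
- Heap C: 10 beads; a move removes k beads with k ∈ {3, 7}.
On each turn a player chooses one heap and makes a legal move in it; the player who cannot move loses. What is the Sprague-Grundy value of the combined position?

Heap A is a plain Nim heap of size 1, so its Grundy value is 1.
Build the Grundy sequence for heap B with g(k) = mex{g(k−s) : s ∈ {3, 5, 6}, s ≤ k}:
k:     0  1  2  3  4  5  6  7  8  9 10
g(k):  0  0  0  1  1  1  2  2  2  0  0
So g(10) = 0.
Grundy values for heap C (subtraction set {3, 7}):
g(0) = mex{} = 0
g(1) = mex{} = 0
g(2) = mex{} = 0
g(3) = mex{0} = 1
g(4) = mex{0} = 1
g(5) = mex{0} = 1
g(6) = mex{1} = 0
g(7) = mex{0,1} = 2
g(8) = mex{0,1} = 2
g(9) = mex{0} = 1
g(10) = mex{1,2} = 0
So g(10) = 0.
By the Sprague-Grundy theorem, the Grundy value of a sum of independent games is the XOR of the component values.
Combined value = 1 ⊕ 0 ⊕ 0 = 1.

1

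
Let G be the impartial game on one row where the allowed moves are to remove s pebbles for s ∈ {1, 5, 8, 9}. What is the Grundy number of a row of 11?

3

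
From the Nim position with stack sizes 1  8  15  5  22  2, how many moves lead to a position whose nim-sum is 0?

1

Nim-sum: 1 ^ 8 ^ 15 ^ 5 ^ 22 ^ 2 = 23.
The overall nim-sum is X = 23. A stack of size p has a winning move iff p XOR X < p (reduce it to p XOR X).
  1: 1 XOR 23 = 22 ≥ 1 — no move.
  8: 8 XOR 23 = 31 ≥ 8 — no move.
  15: 15 XOR 23 = 24 ≥ 15 — no move.
  5: 5 XOR 23 = 18 ≥ 5 — no move.
  22: 22 XOR 23 = 1 < 22 — winning move (to 1).
  2: 2 XOR 23 = 21 ≥ 2 — no move.
That gives 1 winning move.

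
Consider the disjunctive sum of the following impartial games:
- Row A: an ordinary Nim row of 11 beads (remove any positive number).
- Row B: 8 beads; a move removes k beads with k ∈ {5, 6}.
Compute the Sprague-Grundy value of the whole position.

Row A is a plain Nim row of size 11, so its Grundy value is 11.
Build the Grundy sequence for row B with g(k) = mex{g(k−s) : s ∈ {5, 6}, s ≤ k}:
k:     0  1  2  3  4  5  6  7  8
g(k):  0  0  0  0  0  1  1  1  1
So g(8) = 1.
By the Sprague-Grundy theorem, the Grundy value of a sum of independent games is the XOR of the component values.
Combined value = 11 ⊕ 1 = 10.

10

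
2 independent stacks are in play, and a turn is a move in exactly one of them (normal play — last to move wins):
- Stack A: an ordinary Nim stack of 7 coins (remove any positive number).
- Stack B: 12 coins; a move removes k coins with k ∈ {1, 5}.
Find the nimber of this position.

7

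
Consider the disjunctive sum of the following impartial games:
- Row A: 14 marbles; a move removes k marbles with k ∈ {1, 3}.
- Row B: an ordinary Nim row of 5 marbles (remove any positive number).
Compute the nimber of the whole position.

Grundy values for row A (subtraction set {1, 3}):
k:     0  1  2  3  4  5  6  7  8  9 10 11 12 13 14
g(k):  0  1  0  1  0  1  0  1  0  1  0  1  0  1  0
So g(14) = 0.
Row B is a plain Nim row of size 5, so its Grundy value is 5.
The value of a disjunctive sum is the nim-sum of the parts.
Combined value = 0 ⊕ 5 = 5.

5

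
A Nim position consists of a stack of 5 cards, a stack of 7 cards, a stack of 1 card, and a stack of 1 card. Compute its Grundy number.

2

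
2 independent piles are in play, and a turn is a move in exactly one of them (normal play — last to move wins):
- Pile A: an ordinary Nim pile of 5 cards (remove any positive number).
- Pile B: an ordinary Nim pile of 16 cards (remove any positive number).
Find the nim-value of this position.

Pile A is a plain Nim pile of size 5, so its Grundy value is 5.
Pile B is a plain Nim pile of size 16, so its Grundy value is 16.
The value of a disjunctive sum is the nim-sum of the parts.
Combined value = 5 XOR 16 = 21.

21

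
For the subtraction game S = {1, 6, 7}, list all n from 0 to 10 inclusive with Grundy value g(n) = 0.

0, 2, 4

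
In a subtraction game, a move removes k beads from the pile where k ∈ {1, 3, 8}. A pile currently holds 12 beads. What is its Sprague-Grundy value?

Grundy values for subtraction set {1, 3, 8}:
k:     0  1  2  3  4  5  6  7  8  9 10 11 12
g(k):  0  1  0  1  0  1  0  1  2  3  2  0  1
So g(12) = 1.

1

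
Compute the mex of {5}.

0

0 is not in the set, so the mex is 0.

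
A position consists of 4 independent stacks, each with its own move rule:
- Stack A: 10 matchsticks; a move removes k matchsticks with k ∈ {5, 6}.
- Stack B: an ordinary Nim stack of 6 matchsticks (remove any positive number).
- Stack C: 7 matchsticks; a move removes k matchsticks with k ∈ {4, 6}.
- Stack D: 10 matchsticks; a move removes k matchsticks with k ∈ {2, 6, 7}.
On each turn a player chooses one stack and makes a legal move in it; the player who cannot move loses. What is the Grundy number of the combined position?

For stack A, compute g(0), g(1), … with moves {5, 6}:
k:     0  1  2  3  4  5  6  7  8  9 10
g(k):  0  0  0  0  0  1  1  1  1  1  2
So g(10) = 2.
Stack B is a plain Nim stack of size 6, so its Grundy value is 6.
Build the Grundy sequence for stack C with g(k) = mex{g(k−s) : s ∈ {4, 6}, s ≤ k}:
k:     0  1  2  3  4  5  6  7
g(k):  0  0  0  0  1  1  1  1
So g(7) = 1.
Grundy values for stack D (subtraction set {2, 6, 7}):
g(0) = mex{} = 0
g(1) = mex{} = 0
g(2) = mex{0} = 1
g(3) = mex{0} = 1
g(4) = mex{1} = 0
g(5) = mex{1} = 0
g(6) = mex{0} = 1
g(7) = mex{0} = 1
g(8) = mex{0,1} = 2
g(9) = mex{1} = 0
g(10) = mex{0,1,2} = 3
So g(10) = 3.
The value of a disjunctive sum is the nim-sum of the parts.
Combined value = 2 ⊕ 6 ⊕ 1 ⊕ 3 = 6.

6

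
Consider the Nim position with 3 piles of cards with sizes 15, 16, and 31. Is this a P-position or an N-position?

P-position

In binary:
  01111  (15)
  10000  (16)
  11111  (31)
  -----
  00000  (0)
The nim-sum is 0, so this is a P-position: the player to move is in a losing position under optimal play.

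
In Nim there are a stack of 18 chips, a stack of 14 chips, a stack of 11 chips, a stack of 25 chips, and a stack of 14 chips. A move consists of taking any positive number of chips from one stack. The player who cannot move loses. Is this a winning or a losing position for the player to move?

Losing position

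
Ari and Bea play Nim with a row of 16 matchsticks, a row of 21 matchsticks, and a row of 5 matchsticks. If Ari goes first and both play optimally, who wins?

Bea wins

Compute the nim-sum pairwise:
16 XOR 21 = 5
5 XOR 5 = 0
The nim-sum is 0, so this is a P-position: the player to move is in a losing position under optimal play; Ari is about to move from it and so loses — Bea wins.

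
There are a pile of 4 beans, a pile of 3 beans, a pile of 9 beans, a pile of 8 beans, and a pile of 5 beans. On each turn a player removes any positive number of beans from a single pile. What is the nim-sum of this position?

3

Bitwise XOR of the heap sizes:
  0100  (4)
  0011  (3)
  1001  (9)
  1000  (8)
  0101  (5)
  ----
  0011  (3)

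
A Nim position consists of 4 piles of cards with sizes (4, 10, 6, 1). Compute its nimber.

Nim-sum: 4 ⊕ 10 ⊕ 6 ⊕ 1 = 9.

9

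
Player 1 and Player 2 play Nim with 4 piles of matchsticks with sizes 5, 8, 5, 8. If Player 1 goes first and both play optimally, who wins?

Player 2 wins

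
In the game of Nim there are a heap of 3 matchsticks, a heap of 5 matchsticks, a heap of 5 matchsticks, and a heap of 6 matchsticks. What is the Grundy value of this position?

5

Bitwise XOR of the heap sizes:
  011  (3)
  101  (5)
  101  (5)
  110  (6)
  ---
  101  (5)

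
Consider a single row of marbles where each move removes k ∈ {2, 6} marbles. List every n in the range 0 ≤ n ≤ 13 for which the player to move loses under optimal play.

0, 1, 4, 5, 8, 9, 12, 13

Build the Grundy sequence with g(k) = mex{g(k−s) : s ∈ {2, 6}, s ≤ k}:
k:     0  1  2  3  4  5  6  7  8  9 10 11 12 13
g(k):  0  0  1  1  0  0  1  1  0  0  1  1  0  0
The P-positions (g = 0) in 0..13 are 0, 1, 4, 5, 8, 9, 12, 13.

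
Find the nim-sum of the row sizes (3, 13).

14

Bitwise XOR of the heap sizes:
  0011  (3)
  1101  (13)
  ----
  1110  (14)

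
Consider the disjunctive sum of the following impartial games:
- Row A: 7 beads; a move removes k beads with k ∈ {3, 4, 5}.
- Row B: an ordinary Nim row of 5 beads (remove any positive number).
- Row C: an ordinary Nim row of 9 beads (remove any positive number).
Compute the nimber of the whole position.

Grundy values for row A (subtraction set {3, 4, 5}):
k:     0  1  2  3  4  5  6  7
g(k):  0  0  0  1  1  1  2  2
So g(7) = 2.
Row B is a plain Nim row of size 5, so its Grundy value is 5.
Row C is a plain Nim row of size 9, so its Grundy value is 9.
By the Sprague-Grundy theorem, the Grundy value of a sum of independent games is the XOR of the component values.
Combined value = 2 ⊕ 5 ⊕ 9 = 14.

14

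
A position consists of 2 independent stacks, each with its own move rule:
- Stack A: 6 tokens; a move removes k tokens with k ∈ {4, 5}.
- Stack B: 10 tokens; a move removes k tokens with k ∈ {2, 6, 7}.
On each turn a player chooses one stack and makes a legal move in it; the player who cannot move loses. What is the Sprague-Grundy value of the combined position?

2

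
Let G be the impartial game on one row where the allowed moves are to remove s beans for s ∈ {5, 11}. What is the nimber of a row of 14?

2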